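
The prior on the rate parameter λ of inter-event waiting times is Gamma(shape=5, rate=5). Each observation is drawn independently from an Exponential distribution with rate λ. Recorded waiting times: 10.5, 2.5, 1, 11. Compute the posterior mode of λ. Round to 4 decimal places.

λ̂_MAP = 0.2667

The Exponential(rate=λ) likelihood is ∝ λ^n e^(−λΣtᵢ). Here n = 4 and Σtᵢ = 10.5 + 2.5 + 1 + 11 = 25.
Posterior ∝ λ^4e^(−5λ) · λ^4e^(−25λ) = λ^8e^(−30λ), i.e. Gamma(9, 30).
Mode = (a−1)/b = 8/30 ≈ 0.2667.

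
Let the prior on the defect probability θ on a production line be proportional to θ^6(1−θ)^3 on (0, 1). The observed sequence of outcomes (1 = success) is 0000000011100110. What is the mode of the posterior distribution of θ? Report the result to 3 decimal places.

The prior density ∝ θ^6(1−θ)^3 is the kernel of Beta(7, 4).
Data: 5 successes in 16 trials (from the sequence). The binomial likelihood contributes θ^5(1−θ)^11, so the posterior is Beta(7+5, 4+11) = Beta(12, 15).
For Beta(a, b) with a, b > 1 the mode is (a−1)/(a+b−2) = 11/25 ≈ 0.440.

θ̂_MAP = 0.440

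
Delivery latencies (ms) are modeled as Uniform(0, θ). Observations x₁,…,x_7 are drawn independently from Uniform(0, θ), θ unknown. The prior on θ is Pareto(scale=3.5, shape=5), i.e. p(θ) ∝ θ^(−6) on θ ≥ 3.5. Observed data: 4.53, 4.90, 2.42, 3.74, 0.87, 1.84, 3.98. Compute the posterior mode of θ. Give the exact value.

The Uniform(0, θ) likelihood is θ^(−n) for θ ≥ max(xᵢ), zero otherwise. Here max(xᵢ) = 4.90.
Posterior ∝ θ^(−6) · θ^(−7) = θ^(−13) on θ ≥ max(3.5, 4.90) = 4.90.
This density is strictly decreasing in θ, so the posterior mode lies at the lower boundary of the support.

θ̂_MAP = 4.90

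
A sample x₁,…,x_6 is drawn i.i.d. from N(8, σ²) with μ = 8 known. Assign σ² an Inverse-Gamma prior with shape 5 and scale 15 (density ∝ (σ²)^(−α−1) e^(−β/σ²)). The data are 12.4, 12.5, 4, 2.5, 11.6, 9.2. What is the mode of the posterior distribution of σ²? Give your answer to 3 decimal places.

Sum of squared deviations about the known mean: SS = (12.4−8)² + (12.5−8)² + (4−8)² + (2.5−8)² + (11.6−8)² + (9.2−8)² = 100.26.
The Normal likelihood contributes (σ²)^(−n/2) exp(−SS/(2σ²)), so the posterior is Inverse-Gamma(α + n/2, β + SS/2) = Inverse-Gamma(8, 65.13).
The mode of Inverse-Gamma(a, b) is b/(a+1) = 65.13/9 ≈ 7.237.

σ̂²_MAP = 7.237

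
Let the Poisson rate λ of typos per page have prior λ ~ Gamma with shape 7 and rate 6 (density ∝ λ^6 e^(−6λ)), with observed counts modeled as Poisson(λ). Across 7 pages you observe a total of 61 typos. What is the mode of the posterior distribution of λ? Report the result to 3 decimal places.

Σxᵢ = 61, n = 7.
Posterior ∝ λ^6e^(−6λ) · λ^61e^(−7λ) = λ^67e^(−13λ), i.e. Gamma(shape=68, rate=13).
The mode of a Gamma(a, b) with a ≥ 1 (shape–rate) is (a−1)/b = 67/13 ≈ 5.154.

λ̂_MAP = 5.154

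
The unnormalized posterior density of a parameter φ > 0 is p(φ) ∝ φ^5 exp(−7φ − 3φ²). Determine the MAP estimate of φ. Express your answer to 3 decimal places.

φ̂_MAP = 0.500

ℓ'(φ) = 5/φ − 7 − 6φ. Setting this to zero and multiplying by φ: 6φ² + 7φ − 5 = 0.
φ = (−7 + √(7² + 4·6·5)) / (2·6) = (−7 + √169) / 12 = (−7 + 13)/12 = 1/2.
ℓ''(φ) = −5/φ² − 6 < 0, confirming a maximum.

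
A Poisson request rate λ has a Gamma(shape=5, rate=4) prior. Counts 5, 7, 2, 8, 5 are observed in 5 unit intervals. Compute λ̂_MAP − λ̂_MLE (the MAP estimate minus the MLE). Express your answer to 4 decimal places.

Σxᵢ = 27. Posterior is Gamma(32, 9); MAP = (32−1)/9 = 31/9 ≈ 3.44444.
MLE = x̄ = 27/5 ≈ 5.40000.
Difference = 31/9 − 27/5 = -88/45 ≈ -1.9556.

MAP − MLE = -1.9556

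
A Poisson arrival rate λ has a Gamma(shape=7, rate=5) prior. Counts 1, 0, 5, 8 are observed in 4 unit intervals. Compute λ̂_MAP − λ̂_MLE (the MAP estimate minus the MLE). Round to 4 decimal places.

Σxᵢ = 14. Posterior is Gamma(21, 9); MAP = (21−1)/9 = 20/9 ≈ 2.22222.
MLE = x̄ = 14/4 ≈ 3.50000.
Difference = 20/9 − 14/4 = -23/18 ≈ -1.2778.

MAP − MLE = -1.2778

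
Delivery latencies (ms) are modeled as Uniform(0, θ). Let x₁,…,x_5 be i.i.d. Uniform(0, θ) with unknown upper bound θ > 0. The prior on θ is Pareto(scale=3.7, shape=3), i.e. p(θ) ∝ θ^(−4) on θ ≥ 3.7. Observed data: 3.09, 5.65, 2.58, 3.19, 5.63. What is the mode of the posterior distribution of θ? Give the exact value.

θ̂_MAP = 5.65

The Uniform(0, θ) likelihood is θ^(−n) for θ ≥ max(xᵢ), zero otherwise. Here max(xᵢ) = 5.65.
Posterior ∝ θ^(−4) · θ^(−5) = θ^(−9) on θ ≥ max(3.7, 5.65) = 5.65.
This density is strictly decreasing in θ, so the posterior mode lies at the lower boundary of the support.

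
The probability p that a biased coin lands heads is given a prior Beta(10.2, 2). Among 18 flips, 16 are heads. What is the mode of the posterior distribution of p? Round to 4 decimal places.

Prior: Beta(10.2, 2).
Data: 16 successes in 18 trials. The binomial likelihood contributes p^16(1−p)^2, so the posterior is Beta(10.2+16, 2+2) = Beta(26.2, 4).
For Beta(a, b) with a, b > 1 the mode is (a−1)/(a+b−2) = 25.2/28.2 ≈ 0.8936.

p̂_MAP = 0.8936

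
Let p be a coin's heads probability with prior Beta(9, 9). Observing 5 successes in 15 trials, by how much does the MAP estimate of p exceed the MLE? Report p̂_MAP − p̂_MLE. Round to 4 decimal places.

Posterior is Beta(14, 19); MAP = (14−1)/(33−2) = 13/31 ≈ 0.41935.
MLE ignores the prior: p̂_MLE = k/n = 5/15 ≈ 0.33333.
Difference = 13/31 − 5/15 = 8/93 ≈ 0.0860.

MAP − MLE = 0.0860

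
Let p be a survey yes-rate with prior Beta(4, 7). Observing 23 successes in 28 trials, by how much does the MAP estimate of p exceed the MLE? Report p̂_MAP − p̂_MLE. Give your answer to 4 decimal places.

Posterior is Beta(27, 12); MAP = (27−1)/(39−2) = 26/37 ≈ 0.70270.
MLE ignores the prior: p̂_MLE = k/n = 23/28 ≈ 0.82143.
Difference = 26/37 − 23/28 = -123/1036 ≈ -0.1187.

MAP − MLE = -0.1187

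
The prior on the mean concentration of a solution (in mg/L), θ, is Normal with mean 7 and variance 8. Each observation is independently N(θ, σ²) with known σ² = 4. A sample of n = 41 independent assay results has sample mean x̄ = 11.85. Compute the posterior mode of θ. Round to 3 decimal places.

n = 41, x̄ = 11.85.
For a Normal prior and Normal likelihood with known variance, the posterior is Normal; its mode equals its mean, the precision-weighted average.
Prior precision 1/σ₀² = 1/8 = 0.125; data precision n/σ² = 41/4 = 10.25.
θ̂ = (0.125·7 + 10.25·11.85) / (0.125 + 10.25) = 122.3375/10.375 = 9787/830 ≈ 11.792.

θ̂_MAP = 11.792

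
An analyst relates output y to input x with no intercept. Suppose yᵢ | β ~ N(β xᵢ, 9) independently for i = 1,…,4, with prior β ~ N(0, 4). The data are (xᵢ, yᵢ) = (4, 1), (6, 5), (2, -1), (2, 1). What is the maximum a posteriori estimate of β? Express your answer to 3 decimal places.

log p(β | y) = −Σ(yᵢ − βxᵢ)²/(2·9) − β²/(2·4) + const.
Setting the derivative to zero: Σxᵢ(yᵢ − βxᵢ)/9 − β/4 = 0, so β = Σxᵢyᵢ / (Σxᵢ² + σ²/τ²).
Σxᵢyᵢ = 4·1 + 6·5 + 2·(-1) + 2·1 = 34; Σxᵢ² = 60; σ²/τ² = 2.25.
β̂_MAP = 34 / (60 + 2.25) = 34/62.25 ≈ 0.546.

β̂_MAP = 0.546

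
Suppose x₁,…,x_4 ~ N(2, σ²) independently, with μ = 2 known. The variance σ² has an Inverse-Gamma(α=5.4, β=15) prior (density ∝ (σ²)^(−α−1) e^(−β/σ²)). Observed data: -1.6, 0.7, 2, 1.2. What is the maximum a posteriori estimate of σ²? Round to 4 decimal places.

σ̂²_MAP = 2.6958

Sum of squared deviations about the known mean: SS = (-1.6−2)² + (0.7−2)² + (2−2)² + (1.2−2)² = 15.29.
The Normal likelihood contributes (σ²)^(−n/2) exp(−SS/(2σ²)), so the posterior is Inverse-Gamma(α + n/2, β + SS/2) = Inverse-Gamma(7.4, 22.645).
The mode of Inverse-Gamma(a, b) is b/(a+1) = 22.645/8.4 ≈ 2.6958.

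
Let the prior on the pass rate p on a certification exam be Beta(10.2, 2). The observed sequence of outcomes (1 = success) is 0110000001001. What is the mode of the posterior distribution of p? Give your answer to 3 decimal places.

p̂_MAP = 0.569

Prior: Beta(10.2, 2).
Data: 4 successes in 13 trials (from the sequence). The binomial likelihood contributes p^4(1−p)^9, so the posterior is Beta(10.2+4, 2+9) = Beta(14.2, 11).
For Beta(a, b) with a, b > 1 the mode is (a−1)/(a+b−2) = 13.2/23.2 ≈ 0.569.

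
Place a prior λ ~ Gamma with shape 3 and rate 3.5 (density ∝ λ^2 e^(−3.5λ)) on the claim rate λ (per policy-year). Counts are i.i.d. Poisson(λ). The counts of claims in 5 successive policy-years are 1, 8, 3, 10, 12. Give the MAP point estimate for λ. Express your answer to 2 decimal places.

λ̂_MAP = 4.24

Σxᵢ = 1+8+3+10+12 = 34, with n = 5.
Posterior ∝ λ^2e^(−3.5λ) · λ^34e^(−5λ) = λ^36e^(−8.5λ), i.e. Gamma(shape=37, rate=8.5).
The mode of a Gamma(a, b) with a ≥ 1 (shape–rate) is (a−1)/b = 36/8.5 ≈ 4.24.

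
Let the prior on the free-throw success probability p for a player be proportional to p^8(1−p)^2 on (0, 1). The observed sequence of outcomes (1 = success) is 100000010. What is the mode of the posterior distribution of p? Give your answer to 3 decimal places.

p̂_MAP = 0.526

The prior density ∝ p^8(1−p)^2 is the kernel of Beta(9, 3).
Data: 2 successes in 9 trials (from the sequence). The binomial likelihood contributes p^2(1−p)^7, so the posterior is Beta(9+2, 3+7) = Beta(11, 10).
For Beta(a, b) with a, b > 1 the mode is (a−1)/(a+b−2) = 10/19 ≈ 0.526.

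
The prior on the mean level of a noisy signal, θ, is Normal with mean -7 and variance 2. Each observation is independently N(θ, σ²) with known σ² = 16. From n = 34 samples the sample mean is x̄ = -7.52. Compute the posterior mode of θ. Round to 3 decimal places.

n = 34, x̄ = -7.52.
For a Normal prior and Normal likelihood with known variance, the posterior is Normal; its mode equals its mean, the precision-weighted average.
Prior precision 1/σ₀² = 1/2 = 0.5; data precision n/σ² = 34/16 = 2.125.
θ̂ = (0.5·(-7) + 2.125·(-7.52)) / (0.5 + 2.125) = (-19.48)/2.625 = -3896/525 ≈ -7.421.

θ̂_MAP = -7.421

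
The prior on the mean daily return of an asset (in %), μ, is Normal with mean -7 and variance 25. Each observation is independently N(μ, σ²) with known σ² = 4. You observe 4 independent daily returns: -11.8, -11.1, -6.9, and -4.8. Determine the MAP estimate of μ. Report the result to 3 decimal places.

μ̂_MAP = -8.587

n = 4; x̄ = ((-11.8) + (-11.1) + (-6.9) + (-4.8))/4 = -34.6/4 = -8.65.
For a Normal prior and Normal likelihood with known variance, the posterior is Normal; its mode equals its mean, the precision-weighted average.
Prior precision 1/σ₀² = 1/25 = 0.04; data precision n/σ² = 4/4 = 1.
μ̂ = (0.04·(-7) + 1·(-8.65)) / (0.04 + 1) = (-8.93)/1.04 = -893/104 ≈ -8.587.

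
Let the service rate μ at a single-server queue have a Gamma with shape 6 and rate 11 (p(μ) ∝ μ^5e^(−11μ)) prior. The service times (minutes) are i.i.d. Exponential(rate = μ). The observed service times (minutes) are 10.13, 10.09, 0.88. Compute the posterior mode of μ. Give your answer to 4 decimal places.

μ̂_MAP = 0.2492

The Exponential(rate=μ) likelihood is ∝ μ^n e^(−μΣtᵢ). Here n = 3 and Σtᵢ = 10.13 + 10.09 + 0.88 = 21.10.
Posterior ∝ μ^5e^(−11μ) · μ^3e^(−21.10μ) = μ^8e^(−32.10μ), i.e. Gamma(9, 32.10).
Mode = (a−1)/b = 8/32.10 ≈ 0.2492.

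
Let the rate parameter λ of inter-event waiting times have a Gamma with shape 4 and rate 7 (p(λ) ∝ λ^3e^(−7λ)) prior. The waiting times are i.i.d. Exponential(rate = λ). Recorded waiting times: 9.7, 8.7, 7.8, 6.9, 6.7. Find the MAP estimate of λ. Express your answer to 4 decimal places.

λ̂_MAP = 0.1709

The Exponential(rate=λ) likelihood is ∝ λ^n e^(−λΣtᵢ). Here n = 5 and Σtᵢ = 9.7 + 8.7 + 7.8 + 6.9 + 6.7 = 39.8.
Posterior ∝ λ^3e^(−7λ) · λ^5e^(−39.8λ) = λ^8e^(−46.8λ), i.e. Gamma(9, 46.8).
Mode = (a−1)/b = 8/46.8 ≈ 0.1709.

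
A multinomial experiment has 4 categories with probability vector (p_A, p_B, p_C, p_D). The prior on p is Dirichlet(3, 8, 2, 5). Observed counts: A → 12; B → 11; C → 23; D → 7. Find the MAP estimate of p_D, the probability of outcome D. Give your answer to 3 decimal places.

MAP estimate of p_D = 0.164

The posterior is Dirichlet(αᵢ + nᵢ) = Dirichlet(15, 19, 25, 12).
For a Dirichlet(a₁,…,a_K) with all aᵢ > 1, the mode has j-th component (aⱼ − 1)/(Σaᵢ − K).
Here Σaᵢ = 71 and K = 4, so p_D = (12 − 1)/(71 − 4) = 11/67 ≈ 0.164.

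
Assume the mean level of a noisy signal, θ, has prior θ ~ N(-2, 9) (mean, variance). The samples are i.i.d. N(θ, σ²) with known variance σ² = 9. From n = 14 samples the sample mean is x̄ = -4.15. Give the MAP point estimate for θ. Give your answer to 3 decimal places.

θ̂_MAP = -4.007

n = 14, x̄ = -4.15.
For a Normal prior and Normal likelihood with known variance, the posterior is Normal; its mode equals its mean, the precision-weighted average.
Prior precision 1/σ₀² = 1/9; data precision n/σ² = 14/9.
θ̂ = ((1/9)·(-2) + (14/9)·(-4.15)) / (1/9 + 14/9) = (-601/90)/(5/3) = -601/150 ≈ -4.007.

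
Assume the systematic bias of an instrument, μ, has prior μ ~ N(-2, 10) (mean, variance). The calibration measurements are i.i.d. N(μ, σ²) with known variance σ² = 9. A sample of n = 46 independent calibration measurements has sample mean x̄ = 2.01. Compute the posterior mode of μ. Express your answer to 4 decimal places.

μ̂_MAP = 1.9330

n = 46, x̄ = 2.01.
For a Normal prior and Normal likelihood with known variance, the posterior is Normal; its mode equals its mean, the precision-weighted average.
Prior precision 1/σ₀² = 1/10 = 0.1; data precision n/σ² = 46/9.
μ̂ = (0.1·(-2) + (46/9)·2.01) / (0.1 + 46/9) = (1511/150)/(469/90) = 4533/2345 ≈ 1.9330.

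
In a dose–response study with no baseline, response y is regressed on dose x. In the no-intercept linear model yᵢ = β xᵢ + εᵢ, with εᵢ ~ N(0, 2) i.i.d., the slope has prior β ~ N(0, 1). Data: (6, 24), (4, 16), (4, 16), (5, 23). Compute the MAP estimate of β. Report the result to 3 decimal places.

log p(β | y) = −Σ(yᵢ − βxᵢ)²/(2·2) − β²/(2·1) + const.
Setting the derivative to zero: Σxᵢ(yᵢ − βxᵢ)/2 − β/1 = 0, so β = Σxᵢyᵢ / (Σxᵢ² + σ²/τ²).
Σxᵢyᵢ = 6·24 + 4·16 + 4·16 + 5·23 = 387; Σxᵢ² = 93; σ²/τ² = 2.
β̂_MAP = 387 / (93 + 2) = 387/95 ≈ 4.074.

β̂_MAP = 4.074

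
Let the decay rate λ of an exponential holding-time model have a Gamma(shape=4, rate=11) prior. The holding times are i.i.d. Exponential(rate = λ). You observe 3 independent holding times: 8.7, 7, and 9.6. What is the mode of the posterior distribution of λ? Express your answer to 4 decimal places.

λ̂_MAP = 0.1653

The Exponential(rate=λ) likelihood is ∝ λ^n e^(−λΣtᵢ). Here n = 3 and Σtᵢ = 8.7 + 7 + 9.6 = 25.3.
Posterior ∝ λ^3e^(−11λ) · λ^3e^(−25.3λ) = λ^6e^(−36.3λ), i.e. Gamma(7, 36.3).
Mode = (a−1)/b = 6/36.3 ≈ 0.1653.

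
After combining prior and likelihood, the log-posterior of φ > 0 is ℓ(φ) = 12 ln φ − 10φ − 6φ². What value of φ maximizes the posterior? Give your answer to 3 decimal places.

ℓ'(φ) = 12/φ − 10 − 12φ. Setting this to zero and multiplying by φ: 12φ² + 10φ − 12 = 0.
φ = (−10 + √(10² + 4·12·12)) / (2·12) = (−10 + √676) / 24 = (−10 + 26)/24 = 2/3.
ℓ''(φ) = −12/φ² − 12 < 0, confirming a maximum.

φ̂_MAP = 0.667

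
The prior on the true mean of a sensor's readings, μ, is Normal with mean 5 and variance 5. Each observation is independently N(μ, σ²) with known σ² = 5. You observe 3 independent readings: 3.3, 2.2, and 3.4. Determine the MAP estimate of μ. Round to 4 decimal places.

n = 3; x̄ = (3.3 + 2.2 + 3.4)/3 = 8.9/3 = 89/30 ≈ 2.9667.
For a Normal prior and Normal likelihood with known variance, the posterior is Normal; its mode equals its mean, the precision-weighted average.
Prior precision 1/σ₀² = 1/5 = 0.2; data precision n/σ² = 3/5 = 0.6.
μ̂ = (0.2·5 + 0.6·(89/30)) / (0.2 + 0.6) = 2.78/0.8 = 3.4750.

μ̂_MAP = 3.4750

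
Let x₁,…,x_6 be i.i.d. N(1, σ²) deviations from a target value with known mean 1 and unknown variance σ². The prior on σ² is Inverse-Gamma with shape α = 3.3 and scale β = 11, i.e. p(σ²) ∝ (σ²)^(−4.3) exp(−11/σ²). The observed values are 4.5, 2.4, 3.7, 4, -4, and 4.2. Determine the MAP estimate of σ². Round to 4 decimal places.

Sum of squared deviations about the known mean: SS = (4.5−1)² + (2.4−1)² + (3.7−1)² + (4−1)² + (-4−1)² + (4.2−1)² = 65.74.
The Normal likelihood contributes (σ²)^(−n/2) exp(−SS/(2σ²)), so the posterior is Inverse-Gamma(α + n/2, β + SS/2) = Inverse-Gamma(6.3, 43.87).
The mode of Inverse-Gamma(a, b) is b/(a+1) = 43.87/7.3 ≈ 6.0096.

σ̂²_MAP = 6.0096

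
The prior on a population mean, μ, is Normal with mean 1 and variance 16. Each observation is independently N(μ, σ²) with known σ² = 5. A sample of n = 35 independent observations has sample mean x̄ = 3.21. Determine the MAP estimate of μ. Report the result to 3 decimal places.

n = 35, x̄ = 3.21.
For a Normal prior and Normal likelihood with known variance, the posterior is Normal; its mode equals its mean, the precision-weighted average.
Prior precision 1/σ₀² = 1/16 = 0.0625; data precision n/σ² = 35/5 = 7.
μ̂ = (0.0625·1 + 7·3.21) / (0.0625 + 7) = 22.5325/7.0625 = 9013/2825 ≈ 3.190.

μ̂_MAP = 3.190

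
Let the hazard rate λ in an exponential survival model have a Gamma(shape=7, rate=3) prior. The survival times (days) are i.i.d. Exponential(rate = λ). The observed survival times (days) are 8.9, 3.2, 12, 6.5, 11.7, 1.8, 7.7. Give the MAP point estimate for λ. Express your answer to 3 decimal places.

The Exponential(rate=λ) likelihood is ∝ λ^n e^(−λΣtᵢ). Here n = 7 and Σtᵢ = 8.9 + 3.2 + 12 + 6.5 + 11.7 + 1.8 + 7.7 = 51.8.
Posterior ∝ λ^6e^(−3λ) · λ^7e^(−51.8λ) = λ^13e^(−54.8λ), i.e. Gamma(14, 54.8).
Mode = (a−1)/b = 13/54.8 ≈ 0.237.

λ̂_MAP = 0.237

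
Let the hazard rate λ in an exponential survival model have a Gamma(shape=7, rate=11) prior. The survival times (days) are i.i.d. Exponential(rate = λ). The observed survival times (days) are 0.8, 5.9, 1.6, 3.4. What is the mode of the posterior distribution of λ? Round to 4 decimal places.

λ̂_MAP = 0.4405

The Exponential(rate=λ) likelihood is ∝ λ^n e^(−λΣtᵢ). Here n = 4 and Σtᵢ = 0.8 + 5.9 + 1.6 + 3.4 = 11.7.
Posterior ∝ λ^6e^(−11λ) · λ^4e^(−11.7λ) = λ^10e^(−22.7λ), i.e. Gamma(11, 22.7).
Mode = (a−1)/b = 10/22.7 ≈ 0.4405.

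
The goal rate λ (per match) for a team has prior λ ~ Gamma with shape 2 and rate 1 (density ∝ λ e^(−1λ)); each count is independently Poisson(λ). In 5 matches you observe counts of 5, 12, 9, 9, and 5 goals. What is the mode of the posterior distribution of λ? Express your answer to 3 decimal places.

Σxᵢ = 5+12+9+9+5 = 40, with n = 5.
Posterior ∝ λe^(−1λ) · λ^40e^(−5λ) = λ^41e^(−6λ), i.e. Gamma(shape=42, rate=6).
The mode of a Gamma(a, b) with a ≥ 1 (shape–rate) is (a−1)/b = 41/6 ≈ 6.833.

λ̂_MAP = 6.833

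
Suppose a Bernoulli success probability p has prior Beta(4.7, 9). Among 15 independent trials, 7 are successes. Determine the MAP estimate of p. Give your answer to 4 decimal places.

Prior: Beta(4.7, 9).
Data: 7 successes in 15 trials. The binomial likelihood contributes p^7(1−p)^8, so the posterior is Beta(4.7+7, 9+8) = Beta(11.7, 17).
For Beta(a, b) with a, b > 1 the mode is (a−1)/(a+b−2) = 10.7/26.7 ≈ 0.4007.

p̂_MAP = 0.4007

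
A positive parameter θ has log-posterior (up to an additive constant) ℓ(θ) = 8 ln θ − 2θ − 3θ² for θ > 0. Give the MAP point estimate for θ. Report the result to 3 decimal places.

ℓ'(θ) = 8/θ − 2 − 6θ. Setting this to zero and multiplying by θ: 6θ² + 2θ − 8 = 0.
θ = (−2 + √(2² + 4·6·8)) / (2·6) = (−2 + √196) / 12 = (−2 + 14)/12 = 1.
ℓ''(θ) = −8/θ² − 6 < 0, confirming a maximum.

θ̂_MAP = 1.000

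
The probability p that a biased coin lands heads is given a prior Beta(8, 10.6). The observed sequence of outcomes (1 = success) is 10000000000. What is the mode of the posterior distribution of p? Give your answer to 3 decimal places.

p̂_MAP = 0.290

Prior: Beta(8, 10.6).
Data: 1 success in 11 trials (from the sequence). The binomial likelihood contributes p(1−p)^10, so the posterior is Beta(8+1, 10.6+10) = Beta(9, 20.6).
For Beta(a, b) with a, b > 1 the mode is (a−1)/(a+b−2) = 8/27.6 ≈ 0.290.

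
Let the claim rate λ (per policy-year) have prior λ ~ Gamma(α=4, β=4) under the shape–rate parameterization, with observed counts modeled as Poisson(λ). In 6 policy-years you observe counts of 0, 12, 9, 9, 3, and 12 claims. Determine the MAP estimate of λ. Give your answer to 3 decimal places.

λ̂_MAP = 4.800

Σxᵢ = 0+12+9+9+3+12 = 45, with n = 6.
Posterior ∝ λ^3e^(−4λ) · λ^45e^(−6λ) = λ^48e^(−10λ), i.e. Gamma(shape=49, rate=10).
The mode of a Gamma(a, b) with a ≥ 1 (shape–rate) is (a−1)/b = 48/10 ≈ 4.800.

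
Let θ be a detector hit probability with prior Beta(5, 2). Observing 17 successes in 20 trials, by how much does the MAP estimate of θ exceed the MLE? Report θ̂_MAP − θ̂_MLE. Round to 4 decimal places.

Posterior is Beta(22, 5); MAP = (22−1)/(27−2) = 21/25 ≈ 0.84000.
MLE ignores the prior: θ̂_MLE = k/n = 17/20 ≈ 0.85000.
Difference = 21/25 − 17/20 = -1/100 ≈ -0.0100.

MAP − MLE = -0.0100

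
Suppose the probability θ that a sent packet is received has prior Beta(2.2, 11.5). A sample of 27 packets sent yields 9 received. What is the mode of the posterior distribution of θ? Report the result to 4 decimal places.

θ̂_MAP = 0.2636

Prior: Beta(2.2, 11.5).
Data: 9 successes in 27 trials. The binomial likelihood contributes θ^9(1−θ)^18, so the posterior is Beta(2.2+9, 11.5+18) = Beta(11.2, 29.5).
For Beta(a, b) with a, b > 1 the mode is (a−1)/(a+b−2) = 10.2/38.7 ≈ 0.2636.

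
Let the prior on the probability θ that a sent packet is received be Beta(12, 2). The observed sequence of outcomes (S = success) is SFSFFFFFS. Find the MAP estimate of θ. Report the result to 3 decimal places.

θ̂_MAP = 0.667

Prior: Beta(12, 2).
Data: 3 successes in 9 trials (from the sequence). The binomial likelihood contributes θ^3(1−θ)^6, so the posterior is Beta(12+3, 2+6) = Beta(15, 8).
For Beta(a, b) with a, b > 1 the mode is (a−1)/(a+b−2) = 14/21 ≈ 0.667.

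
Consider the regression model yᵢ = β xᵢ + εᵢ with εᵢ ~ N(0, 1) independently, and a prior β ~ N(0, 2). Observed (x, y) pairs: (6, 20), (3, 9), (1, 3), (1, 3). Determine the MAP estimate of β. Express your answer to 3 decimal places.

β̂_MAP = 3.221

log p(β | y) = −Σ(yᵢ − βxᵢ)²/(2·1) − β²/(2·2) + const.
Setting the derivative to zero: Σxᵢ(yᵢ − βxᵢ)/1 − β/2 = 0, so β = Σxᵢyᵢ / (Σxᵢ² + σ²/τ²).
Σxᵢyᵢ = 6·20 + 3·9 + 1·3 + 1·3 = 153; Σxᵢ² = 47; σ²/τ² = 0.5.
β̂_MAP = 153 / (47 + 0.5) = 153/47.5 ≈ 3.221.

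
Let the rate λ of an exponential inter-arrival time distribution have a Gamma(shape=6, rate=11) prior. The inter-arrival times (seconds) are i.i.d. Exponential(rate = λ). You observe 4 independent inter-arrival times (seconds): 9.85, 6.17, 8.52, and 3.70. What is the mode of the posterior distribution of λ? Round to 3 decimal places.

The Exponential(rate=λ) likelihood is ∝ λ^n e^(−λΣtᵢ). Here n = 4 and Σtᵢ = 9.85 + 6.17 + 8.52 + 3.70 = 28.24.
Posterior ∝ λ^5e^(−11λ) · λ^4e^(−28.24λ) = λ^9e^(−39.24λ), i.e. Gamma(10, 39.24).
Mode = (a−1)/b = 9/39.24 ≈ 0.229.

λ̂_MAP = 0.229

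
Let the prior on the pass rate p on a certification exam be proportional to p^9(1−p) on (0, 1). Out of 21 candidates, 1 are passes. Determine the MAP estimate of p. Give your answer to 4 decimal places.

p̂_MAP = 0.3226

The prior density ∝ p^9(1−p)^1 is the kernel of Beta(10, 2).
Data: 1 success in 21 trials. The binomial likelihood contributes p(1−p)^20, so the posterior is Beta(10+1, 2+20) = Beta(11, 22).
For Beta(a, b) with a, b > 1 the mode is (a−1)/(a+b−2) = 10/31 ≈ 0.3226.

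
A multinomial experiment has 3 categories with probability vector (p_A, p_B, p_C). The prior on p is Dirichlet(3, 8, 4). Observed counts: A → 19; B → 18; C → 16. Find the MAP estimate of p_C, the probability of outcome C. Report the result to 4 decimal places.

The posterior is Dirichlet(αᵢ + nᵢ) = Dirichlet(22, 26, 20).
For a Dirichlet(a₁,…,a_K) with all aᵢ > 1, the mode has j-th component (aⱼ − 1)/(Σaᵢ − K).
Here Σaᵢ = 68 and K = 3, so p_C = (20 − 1)/(68 − 3) = 19/65 ≈ 0.2923.

MAP estimate of p_C = 0.2923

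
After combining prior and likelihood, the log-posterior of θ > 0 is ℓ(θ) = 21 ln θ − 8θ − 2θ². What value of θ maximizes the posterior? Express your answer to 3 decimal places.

θ̂_MAP = 1.500

ℓ'(θ) = 21/θ − 8 − 4θ. Setting this to zero and multiplying by θ: 4θ² + 8θ − 21 = 0.
θ = (−8 + √(8² + 4·4·21)) / (2·4) = (−8 + √400) / 8 = (−8 + 20)/8 = 3/2.
ℓ''(θ) = −21/θ² − 4 < 0, confirming a maximum.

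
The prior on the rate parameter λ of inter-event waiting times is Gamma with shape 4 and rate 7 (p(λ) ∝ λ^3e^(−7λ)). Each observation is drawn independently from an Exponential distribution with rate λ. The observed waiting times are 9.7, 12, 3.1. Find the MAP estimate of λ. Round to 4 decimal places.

The Exponential(rate=λ) likelihood is ∝ λ^n e^(−λΣtᵢ). Here n = 3 and Σtᵢ = 9.7 + 12 + 3.1 = 24.8.
Posterior ∝ λ^3e^(−7λ) · λ^3e^(−24.8λ) = λ^6e^(−31.8λ), i.e. Gamma(7, 31.8).
Mode = (a−1)/b = 6/31.8 ≈ 0.1887.

λ̂_MAP = 0.1887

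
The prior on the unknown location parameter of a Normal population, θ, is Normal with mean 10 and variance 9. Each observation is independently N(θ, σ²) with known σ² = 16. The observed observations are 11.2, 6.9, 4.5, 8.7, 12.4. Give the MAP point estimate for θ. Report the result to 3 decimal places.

n = 5; x̄ = (11.2 + 6.9 + 4.5 + 8.7 + 12.4)/5 = 43.7/5 = 8.74.
For a Normal prior and Normal likelihood with known variance, the posterior is Normal; its mode equals its mean, the precision-weighted average.
Prior precision 1/σ₀² = 1/9; data precision n/σ² = 5/16 = 0.3125.
θ̂ = ((1/9)·10 + 0.3125·8.74) / (1/9 + 0.3125) = (5533/1440)/(61/144) = 5533/610 ≈ 9.070.

θ̂_MAP = 9.070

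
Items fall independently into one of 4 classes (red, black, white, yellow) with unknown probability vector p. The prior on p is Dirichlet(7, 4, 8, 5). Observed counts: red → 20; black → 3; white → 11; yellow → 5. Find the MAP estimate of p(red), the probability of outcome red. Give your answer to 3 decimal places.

The posterior is Dirichlet(αᵢ + nᵢ) = Dirichlet(27, 7, 19, 10).
For a Dirichlet(a₁,…,a_K) with all aᵢ > 1, the mode has j-th component (aⱼ − 1)/(Σaᵢ − K).
Here Σaᵢ = 63 and K = 4, so p(red) = (27 − 1)/(63 − 4) = 26/59 ≈ 0.441.

MAP estimate of p(red) = 0.441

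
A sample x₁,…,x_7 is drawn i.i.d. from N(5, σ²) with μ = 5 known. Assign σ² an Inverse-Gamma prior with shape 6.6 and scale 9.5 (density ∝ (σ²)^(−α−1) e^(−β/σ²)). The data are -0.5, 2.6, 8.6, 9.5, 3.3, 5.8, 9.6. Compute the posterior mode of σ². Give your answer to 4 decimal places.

σ̂²_MAP = 5.0860

Sum of squared deviations about the known mean: SS = (-0.5−5)² + (2.6−5)² + (8.6−5)² + (9.5−5)² + (3.3−5)² + (5.8−5)² + (9.6−5)² = 93.91.
The Normal likelihood contributes (σ²)^(−n/2) exp(−SS/(2σ²)), so the posterior is Inverse-Gamma(α + n/2, β + SS/2) = Inverse-Gamma(10.1, 56.455).
The mode of Inverse-Gamma(a, b) is b/(a+1) = 56.455/11.1 ≈ 5.0860.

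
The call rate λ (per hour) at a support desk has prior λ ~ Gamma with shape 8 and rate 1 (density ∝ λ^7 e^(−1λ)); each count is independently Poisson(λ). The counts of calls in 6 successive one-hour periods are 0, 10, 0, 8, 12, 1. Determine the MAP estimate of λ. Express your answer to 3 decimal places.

λ̂_MAP = 5.429

Σxᵢ = 0+10+0+8+12+1 = 31, with n = 6.
Posterior ∝ λ^7e^(−1λ) · λ^31e^(−6λ) = λ^38e^(−7λ), i.e. Gamma(shape=39, rate=7).
The mode of a Gamma(a, b) with a ≥ 1 (shape–rate) is (a−1)/b = 38/7 ≈ 5.429.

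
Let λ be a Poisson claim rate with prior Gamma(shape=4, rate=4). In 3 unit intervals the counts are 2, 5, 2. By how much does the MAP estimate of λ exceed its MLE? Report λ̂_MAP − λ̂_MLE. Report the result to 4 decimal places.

Σxᵢ = 9. Posterior is Gamma(13, 7); MAP = (13−1)/7 = 12/7 ≈ 1.71429.
MLE = x̄ = 9/3 ≈ 3.00000.
Difference = 12/7 − 9/3 = -9/7 ≈ -1.2857.

MAP − MLE = -1.2857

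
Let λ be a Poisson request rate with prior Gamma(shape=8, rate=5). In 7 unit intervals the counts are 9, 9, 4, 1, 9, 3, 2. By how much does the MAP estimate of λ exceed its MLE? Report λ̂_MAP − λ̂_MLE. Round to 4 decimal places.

Σxᵢ = 37. Posterior is Gamma(45, 12); MAP = (45−1)/12 = 44/12 ≈ 3.66667.
MLE = x̄ = 37/7 ≈ 5.28571.
Difference = 44/12 − 37/7 = -34/21 ≈ -1.6190.

MAP − MLE = -1.6190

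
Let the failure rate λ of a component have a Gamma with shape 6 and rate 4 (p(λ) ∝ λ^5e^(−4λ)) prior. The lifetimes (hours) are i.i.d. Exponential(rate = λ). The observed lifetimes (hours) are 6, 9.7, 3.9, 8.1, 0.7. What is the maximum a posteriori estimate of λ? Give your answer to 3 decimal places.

λ̂_MAP = 0.309

The Exponential(rate=λ) likelihood is ∝ λ^n e^(−λΣtᵢ). Here n = 5 and Σtᵢ = 6 + 9.7 + 3.9 + 8.1 + 0.7 = 28.4.
Posterior ∝ λ^5e^(−4λ) · λ^5e^(−28.4λ) = λ^10e^(−32.4λ), i.e. Gamma(11, 32.4).
Mode = (a−1)/b = 10/32.4 ≈ 0.309.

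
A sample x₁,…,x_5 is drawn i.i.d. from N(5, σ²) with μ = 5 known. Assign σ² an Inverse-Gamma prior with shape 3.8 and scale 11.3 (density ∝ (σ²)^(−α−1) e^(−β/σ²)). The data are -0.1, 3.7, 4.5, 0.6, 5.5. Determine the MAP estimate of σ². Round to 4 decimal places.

σ̂²_MAP = 4.8055

Sum of squared deviations about the known mean: SS = (-0.1−5)² + (3.7−5)² + (4.5−5)² + (0.6−5)² + (5.5−5)² = 47.56.
The Normal likelihood contributes (σ²)^(−n/2) exp(−SS/(2σ²)), so the posterior is Inverse-Gamma(α + n/2, β + SS/2) = Inverse-Gamma(6.3, 35.08).
The mode of Inverse-Gamma(a, b) is b/(a+1) = 35.08/7.3 ≈ 4.8055.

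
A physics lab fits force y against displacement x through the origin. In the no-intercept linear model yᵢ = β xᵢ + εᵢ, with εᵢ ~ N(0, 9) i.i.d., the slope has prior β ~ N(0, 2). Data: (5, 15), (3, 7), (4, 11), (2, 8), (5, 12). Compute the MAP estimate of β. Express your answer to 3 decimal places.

log p(β | y) = −Σ(yᵢ − βxᵢ)²/(2·9) − β²/(2·2) + const.
Setting the derivative to zero: Σxᵢ(yᵢ − βxᵢ)/9 − β/2 = 0, so β = Σxᵢyᵢ / (Σxᵢ² + σ²/τ²).
Σxᵢyᵢ = 5·15 + 3·7 + 4·11 + 2·8 + 5·12 = 216; Σxᵢ² = 79; σ²/τ² = 4.5.
β̂_MAP = 216 / (79 + 4.5) = 216/83.5 ≈ 2.587.

β̂_MAP = 2.587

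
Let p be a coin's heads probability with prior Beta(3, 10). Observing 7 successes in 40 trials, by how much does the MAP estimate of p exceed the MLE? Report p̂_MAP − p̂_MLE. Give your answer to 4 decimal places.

MAP − MLE = 0.0015

Posterior is Beta(10, 43); MAP = (10−1)/(53−2) = 9/51 ≈ 0.17647.
MLE ignores the prior: p̂_MLE = k/n = 7/40 ≈ 0.17500.
Difference = 9/51 − 7/40 = 1/680 ≈ 0.0015.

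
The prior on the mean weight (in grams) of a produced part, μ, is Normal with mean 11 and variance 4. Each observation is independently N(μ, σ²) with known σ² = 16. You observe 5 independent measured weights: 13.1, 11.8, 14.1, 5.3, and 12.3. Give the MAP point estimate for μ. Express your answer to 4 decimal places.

n = 5; x̄ = (13.1 + 11.8 + 14.1 + 5.3 + 12.3)/5 = 56.6/5 = 11.32.
For a Normal prior and Normal likelihood with known variance, the posterior is Normal; its mode equals its mean, the precision-weighted average.
Prior precision 1/σ₀² = 1/4 = 0.25; data precision n/σ² = 5/16 = 0.3125.
μ̂ = (0.25·11 + 0.3125·11.32) / (0.25 + 0.3125) = 6.2875/0.5625 = 503/45 ≈ 11.1778.

μ̂_MAP = 11.1778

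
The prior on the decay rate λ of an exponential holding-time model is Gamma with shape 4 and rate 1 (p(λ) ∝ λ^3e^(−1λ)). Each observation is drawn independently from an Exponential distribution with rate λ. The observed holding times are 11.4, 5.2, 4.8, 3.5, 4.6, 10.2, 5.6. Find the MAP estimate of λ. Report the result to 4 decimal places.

λ̂_MAP = 0.2160

The Exponential(rate=λ) likelihood is ∝ λ^n e^(−λΣtᵢ). Here n = 7 and Σtᵢ = 11.4 + 5.2 + 4.8 + 3.5 + 4.6 + 10.2 + 5.6 = 45.3.
Posterior ∝ λ^3e^(−1λ) · λ^7e^(−45.3λ) = λ^10e^(−46.3λ), i.e. Gamma(11, 46.3).
Mode = (a−1)/b = 10/46.3 ≈ 0.2160.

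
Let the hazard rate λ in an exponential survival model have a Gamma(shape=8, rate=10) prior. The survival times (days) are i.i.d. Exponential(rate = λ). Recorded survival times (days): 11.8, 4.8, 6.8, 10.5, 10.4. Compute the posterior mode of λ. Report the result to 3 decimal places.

λ̂_MAP = 0.221

The Exponential(rate=λ) likelihood is ∝ λ^n e^(−λΣtᵢ). Here n = 5 and Σtᵢ = 11.8 + 4.8 + 6.8 + 10.5 + 10.4 = 44.3.
Posterior ∝ λ^7e^(−10λ) · λ^5e^(−44.3λ) = λ^12e^(−54.3λ), i.e. Gamma(13, 54.3).
Mode = (a−1)/b = 12/54.3 ≈ 0.221.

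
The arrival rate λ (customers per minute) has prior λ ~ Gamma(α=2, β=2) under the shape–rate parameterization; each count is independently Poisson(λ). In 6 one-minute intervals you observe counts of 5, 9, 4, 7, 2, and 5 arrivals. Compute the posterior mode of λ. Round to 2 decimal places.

λ̂_MAP = 4.13

Σxᵢ = 5+9+4+7+2+5 = 32, with n = 6.
Posterior ∝ λe^(−2λ) · λ^32e^(−6λ) = λ^33e^(−8λ), i.e. Gamma(shape=34, rate=8).
The mode of a Gamma(a, b) with a ≥ 1 (shape–rate) is (a−1)/b = 33/8 ≈ 4.13.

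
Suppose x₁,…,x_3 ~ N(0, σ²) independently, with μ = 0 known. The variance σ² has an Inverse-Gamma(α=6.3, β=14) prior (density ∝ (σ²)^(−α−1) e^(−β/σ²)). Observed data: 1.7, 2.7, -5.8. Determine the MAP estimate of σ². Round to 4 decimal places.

σ̂²_MAP = 4.0807

Sum of squared deviations about the known mean: SS = (1.7−0)² + (2.7−0)² + (-5.8−0)² = 43.82.
The Normal likelihood contributes (σ²)^(−n/2) exp(−SS/(2σ²)), so the posterior is Inverse-Gamma(α + n/2, β + SS/2) = Inverse-Gamma(7.8, 35.91).
The mode of Inverse-Gamma(a, b) is b/(a+1) = 35.91/8.8 ≈ 4.0807.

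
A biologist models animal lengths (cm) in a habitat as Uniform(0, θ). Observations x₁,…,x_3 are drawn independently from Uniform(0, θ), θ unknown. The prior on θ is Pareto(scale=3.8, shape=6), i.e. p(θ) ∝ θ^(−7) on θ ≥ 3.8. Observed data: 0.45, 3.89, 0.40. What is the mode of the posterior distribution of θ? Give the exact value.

The Uniform(0, θ) likelihood is θ^(−n) for θ ≥ max(xᵢ), zero otherwise. Here max(xᵢ) = 3.89.
Posterior ∝ θ^(−7) · θ^(−3) = θ^(−10) on θ ≥ max(3.8, 3.89) = 3.89.
This density is strictly decreasing in θ, so the posterior mode lies at the lower boundary of the support.

θ̂_MAP = 3.89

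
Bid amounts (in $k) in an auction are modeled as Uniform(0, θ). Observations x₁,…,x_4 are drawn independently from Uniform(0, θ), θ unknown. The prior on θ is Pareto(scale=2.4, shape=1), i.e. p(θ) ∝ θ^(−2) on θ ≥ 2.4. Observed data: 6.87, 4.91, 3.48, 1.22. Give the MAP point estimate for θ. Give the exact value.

θ̂_MAP = 6.87

The Uniform(0, θ) likelihood is θ^(−n) for θ ≥ max(xᵢ), zero otherwise. Here max(xᵢ) = 6.87.
Posterior ∝ θ^(−2) · θ^(−4) = θ^(−6) on θ ≥ max(2.4, 6.87) = 6.87.
This density is strictly decreasing in θ, so the posterior mode lies at the lower boundary of the support.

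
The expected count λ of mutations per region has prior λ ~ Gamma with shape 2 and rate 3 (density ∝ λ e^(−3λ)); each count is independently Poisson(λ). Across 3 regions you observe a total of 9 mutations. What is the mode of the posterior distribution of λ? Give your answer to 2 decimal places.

λ̂_MAP = 1.67

Σxᵢ = 9, n = 3.
Posterior ∝ λe^(−3λ) · λ^9e^(−3λ) = λ^10e^(−6λ), i.e. Gamma(shape=11, rate=6).
The mode of a Gamma(a, b) with a ≥ 1 (shape–rate) is (a−1)/b = 10/6 ≈ 1.67.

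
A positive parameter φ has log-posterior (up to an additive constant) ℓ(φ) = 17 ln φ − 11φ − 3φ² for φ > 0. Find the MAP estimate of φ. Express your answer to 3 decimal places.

φ̂_MAP = 1.000

ℓ'(φ) = 17/φ − 11 − 6φ. Setting this to zero and multiplying by φ: 6φ² + 11φ − 17 = 0.
φ = (−11 + √(11² + 4·6·17)) / (2·6) = (−11 + √529) / 12 = (−11 + 23)/12 = 1.
ℓ''(φ) = −17/φ² − 6 < 0, confirming a maximum.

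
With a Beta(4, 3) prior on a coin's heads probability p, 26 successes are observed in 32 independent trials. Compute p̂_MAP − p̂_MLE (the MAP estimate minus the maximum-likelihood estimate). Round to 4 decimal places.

MAP − MLE = -0.0287

Posterior is Beta(30, 9); MAP = (30−1)/(39−2) = 29/37 ≈ 0.78378.
MLE ignores the prior: p̂_MLE = k/n = 26/32 ≈ 0.81250.
Difference = 29/37 − 26/32 = -17/592 ≈ -0.0287.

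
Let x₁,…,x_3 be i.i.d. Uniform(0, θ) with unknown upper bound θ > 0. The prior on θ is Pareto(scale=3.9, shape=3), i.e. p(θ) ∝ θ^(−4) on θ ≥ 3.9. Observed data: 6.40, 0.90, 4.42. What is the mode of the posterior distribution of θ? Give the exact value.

θ̂_MAP = 6.40

The Uniform(0, θ) likelihood is θ^(−n) for θ ≥ max(xᵢ), zero otherwise. Here max(xᵢ) = 6.40.
Posterior ∝ θ^(−4) · θ^(−3) = θ^(−7) on θ ≥ max(3.9, 6.40) = 6.40.
This density is strictly decreasing in θ, so the posterior mode lies at the lower boundary of the support.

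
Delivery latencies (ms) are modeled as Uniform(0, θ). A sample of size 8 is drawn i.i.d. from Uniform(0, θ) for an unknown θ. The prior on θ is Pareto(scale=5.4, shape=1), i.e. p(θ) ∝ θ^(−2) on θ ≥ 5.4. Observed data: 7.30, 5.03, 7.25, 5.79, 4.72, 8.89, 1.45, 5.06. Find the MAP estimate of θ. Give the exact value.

θ̂_MAP = 8.89

The Uniform(0, θ) likelihood is θ^(−n) for θ ≥ max(xᵢ), zero otherwise. Here max(xᵢ) = 8.89.
Posterior ∝ θ^(−2) · θ^(−8) = θ^(−10) on θ ≥ max(5.4, 8.89) = 8.89.
This density is strictly decreasing in θ, so the posterior mode lies at the lower boundary of the support.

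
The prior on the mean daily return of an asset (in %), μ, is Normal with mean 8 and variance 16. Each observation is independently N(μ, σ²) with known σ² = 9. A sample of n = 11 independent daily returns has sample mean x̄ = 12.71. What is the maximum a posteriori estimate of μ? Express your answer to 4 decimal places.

μ̂_MAP = 12.4809

n = 11, x̄ = 12.71.
For a Normal prior and Normal likelihood with known variance, the posterior is Normal; its mode equals its mean, the precision-weighted average.
Prior precision 1/σ₀² = 1/16 = 0.0625; data precision n/σ² = 11/9.
μ̂ = (0.0625·8 + (11/9)·12.71) / (0.0625 + 11/9) = (14431/900)/(185/144) = 57724/4625 ≈ 12.4809.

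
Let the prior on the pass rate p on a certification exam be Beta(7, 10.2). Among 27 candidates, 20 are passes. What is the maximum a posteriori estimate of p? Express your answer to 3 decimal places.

p̂_MAP = 0.616

Prior: Beta(7, 10.2).
Data: 20 successes in 27 trials. The binomial likelihood contributes p^20(1−p)^7, so the posterior is Beta(7+20, 10.2+7) = Beta(27, 17.2).
For Beta(a, b) with a, b > 1 the mode is (a−1)/(a+b−2) = 26/42.2 ≈ 0.616.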